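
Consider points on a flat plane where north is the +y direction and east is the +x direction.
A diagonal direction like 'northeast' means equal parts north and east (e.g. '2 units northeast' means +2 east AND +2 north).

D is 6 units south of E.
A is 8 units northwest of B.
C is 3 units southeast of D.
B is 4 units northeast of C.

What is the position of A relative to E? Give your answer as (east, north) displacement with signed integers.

Place E at the origin (east=0, north=0).
  D is 6 units south of E: delta (east=+0, north=-6); D at (east=0, north=-6).
  C is 3 units southeast of D: delta (east=+3, north=-3); C at (east=3, north=-9).
  B is 4 units northeast of C: delta (east=+4, north=+4); B at (east=7, north=-5).
  A is 8 units northwest of B: delta (east=-8, north=+8); A at (east=-1, north=3).
Therefore A relative to E: (east=-1, north=3).

Answer: A is at (east=-1, north=3) relative to E.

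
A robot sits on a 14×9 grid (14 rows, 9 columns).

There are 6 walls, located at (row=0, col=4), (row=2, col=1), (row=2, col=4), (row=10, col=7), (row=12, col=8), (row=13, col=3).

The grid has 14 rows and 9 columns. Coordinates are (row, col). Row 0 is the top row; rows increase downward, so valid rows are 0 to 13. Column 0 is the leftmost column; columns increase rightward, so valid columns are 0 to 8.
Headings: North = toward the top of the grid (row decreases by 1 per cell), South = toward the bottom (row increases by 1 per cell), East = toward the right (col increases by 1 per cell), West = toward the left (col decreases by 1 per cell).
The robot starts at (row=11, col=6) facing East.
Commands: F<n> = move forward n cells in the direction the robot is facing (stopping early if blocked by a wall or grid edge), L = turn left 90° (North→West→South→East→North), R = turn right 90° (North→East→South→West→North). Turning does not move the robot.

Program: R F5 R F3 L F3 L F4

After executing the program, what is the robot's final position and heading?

Answer: Final position: (row=13, col=8), facing East

Derivation:
Start: (row=11, col=6), facing East
  R: turn right, now facing South
  F5: move forward 2/5 (blocked), now at (row=13, col=6)
  R: turn right, now facing West
  F3: move forward 2/3 (blocked), now at (row=13, col=4)
  L: turn left, now facing South
  F3: move forward 0/3 (blocked), now at (row=13, col=4)
  L: turn left, now facing East
  F4: move forward 4, now at (row=13, col=8)
Final: (row=13, col=8), facing East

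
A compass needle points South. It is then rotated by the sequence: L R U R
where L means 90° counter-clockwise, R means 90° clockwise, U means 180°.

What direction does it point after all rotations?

Answer: Final heading: East

Derivation:
Start: South
  L (left (90° counter-clockwise)) -> East
  R (right (90° clockwise)) -> South
  U (U-turn (180°)) -> North
  R (right (90° clockwise)) -> East
Final: East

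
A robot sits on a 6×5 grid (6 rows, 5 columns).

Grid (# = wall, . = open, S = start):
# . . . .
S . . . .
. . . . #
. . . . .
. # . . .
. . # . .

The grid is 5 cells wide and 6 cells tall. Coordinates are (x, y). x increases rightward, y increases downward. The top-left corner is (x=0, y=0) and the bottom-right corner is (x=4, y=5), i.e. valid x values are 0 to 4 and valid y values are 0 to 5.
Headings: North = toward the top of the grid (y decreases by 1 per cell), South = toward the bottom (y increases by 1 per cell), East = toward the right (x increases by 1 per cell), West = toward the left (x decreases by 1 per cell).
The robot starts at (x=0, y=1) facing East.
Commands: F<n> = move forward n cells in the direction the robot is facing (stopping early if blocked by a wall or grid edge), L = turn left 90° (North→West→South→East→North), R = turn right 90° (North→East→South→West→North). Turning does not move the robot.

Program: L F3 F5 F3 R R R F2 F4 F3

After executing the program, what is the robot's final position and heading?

Start: (x=0, y=1), facing East
  L: turn left, now facing North
  F3: move forward 0/3 (blocked), now at (x=0, y=1)
  F5: move forward 0/5 (blocked), now at (x=0, y=1)
  F3: move forward 0/3 (blocked), now at (x=0, y=1)
  R: turn right, now facing East
  R: turn right, now facing South
  R: turn right, now facing West
  F2: move forward 0/2 (blocked), now at (x=0, y=1)
  F4: move forward 0/4 (blocked), now at (x=0, y=1)
  F3: move forward 0/3 (blocked), now at (x=0, y=1)
Final: (x=0, y=1), facing West

Answer: Final position: (x=0, y=1), facing West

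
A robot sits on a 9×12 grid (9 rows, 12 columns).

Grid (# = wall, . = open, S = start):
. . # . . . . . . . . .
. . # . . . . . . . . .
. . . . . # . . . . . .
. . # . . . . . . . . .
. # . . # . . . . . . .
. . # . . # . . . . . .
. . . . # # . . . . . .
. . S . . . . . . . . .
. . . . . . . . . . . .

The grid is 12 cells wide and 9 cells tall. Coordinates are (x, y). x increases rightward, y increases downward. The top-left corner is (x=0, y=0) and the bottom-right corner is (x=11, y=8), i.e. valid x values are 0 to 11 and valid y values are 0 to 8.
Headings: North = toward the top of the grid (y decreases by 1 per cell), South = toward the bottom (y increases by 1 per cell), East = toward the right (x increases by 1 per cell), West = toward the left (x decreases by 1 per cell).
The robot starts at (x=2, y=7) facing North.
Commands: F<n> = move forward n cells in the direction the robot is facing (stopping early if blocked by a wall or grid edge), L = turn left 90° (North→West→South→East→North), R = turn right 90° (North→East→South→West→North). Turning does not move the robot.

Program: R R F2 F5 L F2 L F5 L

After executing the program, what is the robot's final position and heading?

Start: (x=2, y=7), facing North
  R: turn right, now facing East
  R: turn right, now facing South
  F2: move forward 1/2 (blocked), now at (x=2, y=8)
  F5: move forward 0/5 (blocked), now at (x=2, y=8)
  L: turn left, now facing East
  F2: move forward 2, now at (x=4, y=8)
  L: turn left, now facing North
  F5: move forward 1/5 (blocked), now at (x=4, y=7)
  L: turn left, now facing West
Final: (x=4, y=7), facing West

Answer: Final position: (x=4, y=7), facing West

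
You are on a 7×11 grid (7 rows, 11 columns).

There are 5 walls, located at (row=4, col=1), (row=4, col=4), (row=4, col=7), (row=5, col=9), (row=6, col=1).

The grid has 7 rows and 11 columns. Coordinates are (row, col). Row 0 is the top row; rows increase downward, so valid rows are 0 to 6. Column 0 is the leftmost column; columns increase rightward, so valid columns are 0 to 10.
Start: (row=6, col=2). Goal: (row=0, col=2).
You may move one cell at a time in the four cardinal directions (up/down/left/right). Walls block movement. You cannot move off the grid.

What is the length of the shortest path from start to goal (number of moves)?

Answer: Shortest path length: 6

Derivation:
BFS from (row=6, col=2) until reaching (row=0, col=2):
  Distance 0: (row=6, col=2)
  Distance 1: (row=5, col=2), (row=6, col=3)
  Distance 2: (row=4, col=2), (row=5, col=1), (row=5, col=3), (row=6, col=4)
  Distance 3: (row=3, col=2), (row=4, col=3), (row=5, col=0), (row=5, col=4), (row=6, col=5)
  Distance 4: (row=2, col=2), (row=3, col=1), (row=3, col=3), (row=4, col=0), (row=5, col=5), (row=6, col=0), (row=6, col=6)
  Distance 5: (row=1, col=2), (row=2, col=1), (row=2, col=3), (row=3, col=0), (row=3, col=4), (row=4, col=5), (row=5, col=6), (row=6, col=7)
  Distance 6: (row=0, col=2), (row=1, col=1), (row=1, col=3), (row=2, col=0), (row=2, col=4), (row=3, col=5), (row=4, col=6), (row=5, col=7), (row=6, col=8)  <- goal reached here
One shortest path (6 moves): (row=6, col=2) -> (row=5, col=2) -> (row=4, col=2) -> (row=3, col=2) -> (row=2, col=2) -> (row=1, col=2) -> (row=0, col=2)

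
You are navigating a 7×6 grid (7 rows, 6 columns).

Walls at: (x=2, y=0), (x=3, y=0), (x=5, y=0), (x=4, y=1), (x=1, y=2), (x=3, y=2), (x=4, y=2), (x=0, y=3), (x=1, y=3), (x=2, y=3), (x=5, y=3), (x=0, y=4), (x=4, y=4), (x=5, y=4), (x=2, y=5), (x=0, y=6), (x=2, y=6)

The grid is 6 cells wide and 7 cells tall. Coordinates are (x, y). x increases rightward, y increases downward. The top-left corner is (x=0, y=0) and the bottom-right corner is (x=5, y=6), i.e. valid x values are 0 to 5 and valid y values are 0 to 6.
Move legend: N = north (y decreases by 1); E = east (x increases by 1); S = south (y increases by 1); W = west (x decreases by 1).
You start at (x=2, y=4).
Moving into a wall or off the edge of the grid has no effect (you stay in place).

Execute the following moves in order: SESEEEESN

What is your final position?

Answer: Final position: (x=5, y=5)

Derivation:
Start: (x=2, y=4)
  S (south): blocked, stay at (x=2, y=4)
  E (east): (x=2, y=4) -> (x=3, y=4)
  S (south): (x=3, y=4) -> (x=3, y=5)
  E (east): (x=3, y=5) -> (x=4, y=5)
  E (east): (x=4, y=5) -> (x=5, y=5)
  E (east): blocked, stay at (x=5, y=5)
  E (east): blocked, stay at (x=5, y=5)
  S (south): (x=5, y=5) -> (x=5, y=6)
  N (north): (x=5, y=6) -> (x=5, y=5)
Final: (x=5, y=5)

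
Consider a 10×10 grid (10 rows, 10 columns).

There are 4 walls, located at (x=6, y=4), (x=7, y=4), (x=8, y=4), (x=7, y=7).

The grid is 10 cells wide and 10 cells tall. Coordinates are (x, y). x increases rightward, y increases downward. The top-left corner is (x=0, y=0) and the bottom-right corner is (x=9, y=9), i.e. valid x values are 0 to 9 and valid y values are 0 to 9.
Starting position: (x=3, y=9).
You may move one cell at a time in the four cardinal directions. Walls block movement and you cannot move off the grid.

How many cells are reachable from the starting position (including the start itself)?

Answer: Reachable cells: 96

Derivation:
BFS flood-fill from (x=3, y=9):
  Distance 0: (x=3, y=9)
  Distance 1: (x=3, y=8), (x=2, y=9), (x=4, y=9)
  Distance 2: (x=3, y=7), (x=2, y=8), (x=4, y=8), (x=1, y=9), (x=5, y=9)
  Distance 3: (x=3, y=6), (x=2, y=7), (x=4, y=7), (x=1, y=8), (x=5, y=8), (x=0, y=9), (x=6, y=9)
  Distance 4: (x=3, y=5), (x=2, y=6), (x=4, y=6), (x=1, y=7), (x=5, y=7), (x=0, y=8), (x=6, y=8), (x=7, y=9)
  Distance 5: (x=3, y=4), (x=2, y=5), (x=4, y=5), (x=1, y=6), (x=5, y=6), (x=0, y=7), (x=6, y=7), (x=7, y=8), (x=8, y=9)
  Distance 6: (x=3, y=3), (x=2, y=4), (x=4, y=4), (x=1, y=5), (x=5, y=5), (x=0, y=6), (x=6, y=6), (x=8, y=8), (x=9, y=9)
  Distance 7: (x=3, y=2), (x=2, y=3), (x=4, y=3), (x=1, y=4), (x=5, y=4), (x=0, y=5), (x=6, y=5), (x=7, y=6), (x=8, y=7), (x=9, y=8)
  Distance 8: (x=3, y=1), (x=2, y=2), (x=4, y=2), (x=1, y=3), (x=5, y=3), (x=0, y=4), (x=7, y=5), (x=8, y=6), (x=9, y=7)
  Distance 9: (x=3, y=0), (x=2, y=1), (x=4, y=1), (x=1, y=2), (x=5, y=2), (x=0, y=3), (x=6, y=3), (x=8, y=5), (x=9, y=6)
  Distance 10: (x=2, y=0), (x=4, y=0), (x=1, y=1), (x=5, y=1), (x=0, y=2), (x=6, y=2), (x=7, y=3), (x=9, y=5)
  Distance 11: (x=1, y=0), (x=5, y=0), (x=0, y=1), (x=6, y=1), (x=7, y=2), (x=8, y=3), (x=9, y=4)
  Distance 12: (x=0, y=0), (x=6, y=0), (x=7, y=1), (x=8, y=2), (x=9, y=3)
  Distance 13: (x=7, y=0), (x=8, y=1), (x=9, y=2)
  Distance 14: (x=8, y=0), (x=9, y=1)
  Distance 15: (x=9, y=0)
Total reachable: 96 (grid has 96 open cells total)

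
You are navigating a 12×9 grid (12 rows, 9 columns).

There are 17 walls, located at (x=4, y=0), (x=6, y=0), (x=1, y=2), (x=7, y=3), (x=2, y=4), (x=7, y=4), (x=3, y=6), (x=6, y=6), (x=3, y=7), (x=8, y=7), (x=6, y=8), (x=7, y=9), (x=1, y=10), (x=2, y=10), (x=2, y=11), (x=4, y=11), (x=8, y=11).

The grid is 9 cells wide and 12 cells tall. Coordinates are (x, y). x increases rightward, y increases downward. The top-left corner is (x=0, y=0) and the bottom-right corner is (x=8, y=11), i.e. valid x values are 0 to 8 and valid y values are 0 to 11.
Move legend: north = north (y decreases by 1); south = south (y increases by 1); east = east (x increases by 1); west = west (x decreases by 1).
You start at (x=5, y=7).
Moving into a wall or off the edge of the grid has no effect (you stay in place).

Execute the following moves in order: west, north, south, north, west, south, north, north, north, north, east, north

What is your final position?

Start: (x=5, y=7)
  west (west): (x=5, y=7) -> (x=4, y=7)
  north (north): (x=4, y=7) -> (x=4, y=6)
  south (south): (x=4, y=6) -> (x=4, y=7)
  north (north): (x=4, y=7) -> (x=4, y=6)
  west (west): blocked, stay at (x=4, y=6)
  south (south): (x=4, y=6) -> (x=4, y=7)
  north (north): (x=4, y=7) -> (x=4, y=6)
  north (north): (x=4, y=6) -> (x=4, y=5)
  north (north): (x=4, y=5) -> (x=4, y=4)
  north (north): (x=4, y=4) -> (x=4, y=3)
  east (east): (x=4, y=3) -> (x=5, y=3)
  north (north): (x=5, y=3) -> (x=5, y=2)
Final: (x=5, y=2)

Answer: Final position: (x=5, y=2)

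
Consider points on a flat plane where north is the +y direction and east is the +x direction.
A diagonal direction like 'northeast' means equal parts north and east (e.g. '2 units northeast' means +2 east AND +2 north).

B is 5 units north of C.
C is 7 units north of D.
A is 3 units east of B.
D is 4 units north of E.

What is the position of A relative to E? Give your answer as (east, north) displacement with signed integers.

Place E at the origin (east=0, north=0).
  D is 4 units north of E: delta (east=+0, north=+4); D at (east=0, north=4).
  C is 7 units north of D: delta (east=+0, north=+7); C at (east=0, north=11).
  B is 5 units north of C: delta (east=+0, north=+5); B at (east=0, north=16).
  A is 3 units east of B: delta (east=+3, north=+0); A at (east=3, north=16).
Therefore A relative to E: (east=3, north=16).

Answer: A is at (east=3, north=16) relative to E.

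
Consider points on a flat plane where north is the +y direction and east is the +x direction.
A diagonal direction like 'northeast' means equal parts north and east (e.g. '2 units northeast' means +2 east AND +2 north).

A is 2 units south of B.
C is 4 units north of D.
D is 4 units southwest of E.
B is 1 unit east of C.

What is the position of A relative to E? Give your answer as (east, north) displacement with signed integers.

Place E at the origin (east=0, north=0).
  D is 4 units southwest of E: delta (east=-4, north=-4); D at (east=-4, north=-4).
  C is 4 units north of D: delta (east=+0, north=+4); C at (east=-4, north=0).
  B is 1 unit east of C: delta (east=+1, north=+0); B at (east=-3, north=0).
  A is 2 units south of B: delta (east=+0, north=-2); A at (east=-3, north=-2).
Therefore A relative to E: (east=-3, north=-2).

Answer: A is at (east=-3, north=-2) relative to E.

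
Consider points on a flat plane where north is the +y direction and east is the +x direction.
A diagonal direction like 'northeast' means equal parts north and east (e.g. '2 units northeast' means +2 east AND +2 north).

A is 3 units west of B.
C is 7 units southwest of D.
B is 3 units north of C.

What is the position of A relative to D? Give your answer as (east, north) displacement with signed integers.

Answer: A is at (east=-10, north=-4) relative to D.

Derivation:
Place D at the origin (east=0, north=0).
  C is 7 units southwest of D: delta (east=-7, north=-7); C at (east=-7, north=-7).
  B is 3 units north of C: delta (east=+0, north=+3); B at (east=-7, north=-4).
  A is 3 units west of B: delta (east=-3, north=+0); A at (east=-10, north=-4).
Therefore A relative to D: (east=-10, north=-4).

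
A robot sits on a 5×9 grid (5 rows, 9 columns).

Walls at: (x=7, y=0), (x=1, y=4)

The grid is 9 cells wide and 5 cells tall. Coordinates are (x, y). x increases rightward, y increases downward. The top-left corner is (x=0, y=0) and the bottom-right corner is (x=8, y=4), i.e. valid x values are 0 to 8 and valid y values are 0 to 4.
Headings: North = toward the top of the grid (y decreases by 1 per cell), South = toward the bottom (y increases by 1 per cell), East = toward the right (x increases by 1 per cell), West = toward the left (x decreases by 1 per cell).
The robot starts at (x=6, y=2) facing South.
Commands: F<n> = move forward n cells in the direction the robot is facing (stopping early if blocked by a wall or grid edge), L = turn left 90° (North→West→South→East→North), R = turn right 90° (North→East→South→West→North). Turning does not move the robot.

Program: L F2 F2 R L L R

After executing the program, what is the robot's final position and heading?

Start: (x=6, y=2), facing South
  L: turn left, now facing East
  F2: move forward 2, now at (x=8, y=2)
  F2: move forward 0/2 (blocked), now at (x=8, y=2)
  R: turn right, now facing South
  L: turn left, now facing East
  L: turn left, now facing North
  R: turn right, now facing East
Final: (x=8, y=2), facing East

Answer: Final position: (x=8, y=2), facing East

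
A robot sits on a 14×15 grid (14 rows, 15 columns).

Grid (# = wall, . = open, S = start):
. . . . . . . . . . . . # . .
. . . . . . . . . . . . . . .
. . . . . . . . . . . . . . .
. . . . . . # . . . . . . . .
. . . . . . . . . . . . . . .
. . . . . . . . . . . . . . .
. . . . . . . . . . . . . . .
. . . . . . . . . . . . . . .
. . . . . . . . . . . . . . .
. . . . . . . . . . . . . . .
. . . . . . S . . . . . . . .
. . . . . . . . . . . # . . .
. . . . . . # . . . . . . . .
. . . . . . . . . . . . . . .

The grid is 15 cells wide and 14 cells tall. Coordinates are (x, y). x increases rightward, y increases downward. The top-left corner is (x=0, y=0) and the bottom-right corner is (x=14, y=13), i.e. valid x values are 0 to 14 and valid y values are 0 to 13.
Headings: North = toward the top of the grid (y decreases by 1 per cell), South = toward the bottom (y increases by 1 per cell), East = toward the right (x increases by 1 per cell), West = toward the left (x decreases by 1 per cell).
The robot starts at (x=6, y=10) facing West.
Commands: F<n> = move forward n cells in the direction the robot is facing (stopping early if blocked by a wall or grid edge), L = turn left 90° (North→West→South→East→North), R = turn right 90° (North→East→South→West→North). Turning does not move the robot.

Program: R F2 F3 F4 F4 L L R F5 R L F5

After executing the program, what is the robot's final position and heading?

Start: (x=6, y=10), facing West
  R: turn right, now facing North
  F2: move forward 2, now at (x=6, y=8)
  F3: move forward 3, now at (x=6, y=5)
  F4: move forward 1/4 (blocked), now at (x=6, y=4)
  F4: move forward 0/4 (blocked), now at (x=6, y=4)
  L: turn left, now facing West
  L: turn left, now facing South
  R: turn right, now facing West
  F5: move forward 5, now at (x=1, y=4)
  R: turn right, now facing North
  L: turn left, now facing West
  F5: move forward 1/5 (blocked), now at (x=0, y=4)
Final: (x=0, y=4), facing West

Answer: Final position: (x=0, y=4), facing West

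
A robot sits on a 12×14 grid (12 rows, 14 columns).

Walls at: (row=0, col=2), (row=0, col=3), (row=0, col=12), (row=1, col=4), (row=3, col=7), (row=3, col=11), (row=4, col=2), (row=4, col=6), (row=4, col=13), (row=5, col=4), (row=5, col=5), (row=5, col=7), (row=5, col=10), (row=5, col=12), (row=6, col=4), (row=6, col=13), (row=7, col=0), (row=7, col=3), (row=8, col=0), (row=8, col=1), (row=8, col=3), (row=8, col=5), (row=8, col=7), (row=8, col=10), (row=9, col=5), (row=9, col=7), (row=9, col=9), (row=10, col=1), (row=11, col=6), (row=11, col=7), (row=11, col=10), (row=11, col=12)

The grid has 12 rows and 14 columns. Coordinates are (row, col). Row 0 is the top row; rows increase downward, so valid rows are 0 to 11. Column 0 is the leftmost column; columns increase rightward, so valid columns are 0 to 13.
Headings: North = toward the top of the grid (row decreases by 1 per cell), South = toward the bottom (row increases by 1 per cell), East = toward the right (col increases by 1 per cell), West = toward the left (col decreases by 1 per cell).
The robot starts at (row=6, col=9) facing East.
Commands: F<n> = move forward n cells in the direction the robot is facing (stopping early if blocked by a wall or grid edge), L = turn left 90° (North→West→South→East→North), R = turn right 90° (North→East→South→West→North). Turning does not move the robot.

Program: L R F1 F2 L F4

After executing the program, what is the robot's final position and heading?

Answer: Final position: (row=6, col=12), facing North

Derivation:
Start: (row=6, col=9), facing East
  L: turn left, now facing North
  R: turn right, now facing East
  F1: move forward 1, now at (row=6, col=10)
  F2: move forward 2, now at (row=6, col=12)
  L: turn left, now facing North
  F4: move forward 0/4 (blocked), now at (row=6, col=12)
Final: (row=6, col=12), facing North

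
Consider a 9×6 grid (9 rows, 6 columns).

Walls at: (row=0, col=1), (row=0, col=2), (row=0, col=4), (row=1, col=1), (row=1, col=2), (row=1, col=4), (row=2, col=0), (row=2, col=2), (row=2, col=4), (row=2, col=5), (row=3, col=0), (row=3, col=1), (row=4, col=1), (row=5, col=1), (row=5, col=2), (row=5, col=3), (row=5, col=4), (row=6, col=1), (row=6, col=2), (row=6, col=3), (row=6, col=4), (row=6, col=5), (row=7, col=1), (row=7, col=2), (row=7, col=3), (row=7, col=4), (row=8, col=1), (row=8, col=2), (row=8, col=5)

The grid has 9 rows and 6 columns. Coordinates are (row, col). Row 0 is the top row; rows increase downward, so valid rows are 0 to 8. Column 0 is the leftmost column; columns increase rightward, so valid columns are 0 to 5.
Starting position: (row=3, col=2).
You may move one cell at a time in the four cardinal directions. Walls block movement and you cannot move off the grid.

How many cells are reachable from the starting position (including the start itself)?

BFS flood-fill from (row=3, col=2):
  Distance 0: (row=3, col=2)
  Distance 1: (row=3, col=3), (row=4, col=2)
  Distance 2: (row=2, col=3), (row=3, col=4), (row=4, col=3)
  Distance 3: (row=1, col=3), (row=3, col=5), (row=4, col=4)
  Distance 4: (row=0, col=3), (row=4, col=5)
  Distance 5: (row=5, col=5)
Total reachable: 12 (grid has 25 open cells total)

Answer: Reachable cells: 12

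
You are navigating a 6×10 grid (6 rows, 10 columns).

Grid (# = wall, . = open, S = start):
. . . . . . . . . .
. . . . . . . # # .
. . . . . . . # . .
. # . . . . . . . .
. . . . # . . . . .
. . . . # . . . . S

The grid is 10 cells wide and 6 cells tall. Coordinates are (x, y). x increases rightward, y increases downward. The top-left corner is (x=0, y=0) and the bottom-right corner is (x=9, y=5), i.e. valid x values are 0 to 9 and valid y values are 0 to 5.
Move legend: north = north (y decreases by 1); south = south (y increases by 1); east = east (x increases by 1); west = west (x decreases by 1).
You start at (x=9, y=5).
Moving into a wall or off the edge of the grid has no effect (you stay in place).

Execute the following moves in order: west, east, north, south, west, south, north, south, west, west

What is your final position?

Answer: Final position: (x=6, y=5)

Derivation:
Start: (x=9, y=5)
  west (west): (x=9, y=5) -> (x=8, y=5)
  east (east): (x=8, y=5) -> (x=9, y=5)
  north (north): (x=9, y=5) -> (x=9, y=4)
  south (south): (x=9, y=4) -> (x=9, y=5)
  west (west): (x=9, y=5) -> (x=8, y=5)
  south (south): blocked, stay at (x=8, y=5)
  north (north): (x=8, y=5) -> (x=8, y=4)
  south (south): (x=8, y=4) -> (x=8, y=5)
  west (west): (x=8, y=5) -> (x=7, y=5)
  west (west): (x=7, y=5) -> (x=6, y=5)
Final: (x=6, y=5)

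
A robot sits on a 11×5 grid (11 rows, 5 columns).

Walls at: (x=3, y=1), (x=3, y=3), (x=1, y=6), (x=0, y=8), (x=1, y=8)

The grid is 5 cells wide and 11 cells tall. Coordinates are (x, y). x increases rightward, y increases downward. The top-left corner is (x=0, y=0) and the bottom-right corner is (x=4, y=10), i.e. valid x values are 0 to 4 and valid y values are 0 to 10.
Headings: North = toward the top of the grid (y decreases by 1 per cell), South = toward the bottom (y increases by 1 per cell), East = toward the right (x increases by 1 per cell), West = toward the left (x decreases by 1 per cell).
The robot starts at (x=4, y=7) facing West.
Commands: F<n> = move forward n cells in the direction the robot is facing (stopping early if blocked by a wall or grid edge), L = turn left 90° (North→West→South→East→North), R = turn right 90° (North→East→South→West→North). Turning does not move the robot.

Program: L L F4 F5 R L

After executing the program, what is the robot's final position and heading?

Answer: Final position: (x=4, y=7), facing East

Derivation:
Start: (x=4, y=7), facing West
  L: turn left, now facing South
  L: turn left, now facing East
  F4: move forward 0/4 (blocked), now at (x=4, y=7)
  F5: move forward 0/5 (blocked), now at (x=4, y=7)
  R: turn right, now facing South
  L: turn left, now facing East
Final: (x=4, y=7), facing East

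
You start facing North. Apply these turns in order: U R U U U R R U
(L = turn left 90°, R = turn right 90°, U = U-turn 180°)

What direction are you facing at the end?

Answer: Final heading: East

Derivation:
Start: North
  U (U-turn (180°)) -> South
  R (right (90° clockwise)) -> West
  U (U-turn (180°)) -> East
  U (U-turn (180°)) -> West
  U (U-turn (180°)) -> East
  R (right (90° clockwise)) -> South
  R (right (90° clockwise)) -> West
  U (U-turn (180°)) -> East
Final: East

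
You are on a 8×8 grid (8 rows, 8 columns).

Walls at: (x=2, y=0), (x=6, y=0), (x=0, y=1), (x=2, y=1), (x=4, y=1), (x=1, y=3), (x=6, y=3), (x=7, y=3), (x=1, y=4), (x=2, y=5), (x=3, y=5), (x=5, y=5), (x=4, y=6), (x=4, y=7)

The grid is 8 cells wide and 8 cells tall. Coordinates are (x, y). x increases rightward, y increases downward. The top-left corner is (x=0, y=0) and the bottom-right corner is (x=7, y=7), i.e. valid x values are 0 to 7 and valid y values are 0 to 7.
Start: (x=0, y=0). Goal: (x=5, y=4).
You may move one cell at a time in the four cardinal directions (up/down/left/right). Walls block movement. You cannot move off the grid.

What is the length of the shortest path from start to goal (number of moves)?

BFS from (x=0, y=0) until reaching (x=5, y=4):
  Distance 0: (x=0, y=0)
  Distance 1: (x=1, y=0)
  Distance 2: (x=1, y=1)
  Distance 3: (x=1, y=2)
  Distance 4: (x=0, y=2), (x=2, y=2)
  Distance 5: (x=3, y=2), (x=0, y=3), (x=2, y=3)
  Distance 6: (x=3, y=1), (x=4, y=2), (x=3, y=3), (x=0, y=4), (x=2, y=4)
  Distance 7: (x=3, y=0), (x=5, y=2), (x=4, y=3), (x=3, y=4), (x=0, y=5)
  Distance 8: (x=4, y=0), (x=5, y=1), (x=6, y=2), (x=5, y=3), (x=4, y=4), (x=1, y=5), (x=0, y=6)
  Distance 9: (x=5, y=0), (x=6, y=1), (x=7, y=2), (x=5, y=4), (x=4, y=5), (x=1, y=6), (x=0, y=7)  <- goal reached here
One shortest path (9 moves): (x=0, y=0) -> (x=1, y=0) -> (x=1, y=1) -> (x=1, y=2) -> (x=2, y=2) -> (x=3, y=2) -> (x=4, y=2) -> (x=5, y=2) -> (x=5, y=3) -> (x=5, y=4)

Answer: Shortest path length: 9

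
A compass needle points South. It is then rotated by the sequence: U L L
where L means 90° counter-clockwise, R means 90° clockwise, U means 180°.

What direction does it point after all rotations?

Start: South
  U (U-turn (180°)) -> North
  L (left (90° counter-clockwise)) -> West
  L (left (90° counter-clockwise)) -> South
Final: South

Answer: Final heading: South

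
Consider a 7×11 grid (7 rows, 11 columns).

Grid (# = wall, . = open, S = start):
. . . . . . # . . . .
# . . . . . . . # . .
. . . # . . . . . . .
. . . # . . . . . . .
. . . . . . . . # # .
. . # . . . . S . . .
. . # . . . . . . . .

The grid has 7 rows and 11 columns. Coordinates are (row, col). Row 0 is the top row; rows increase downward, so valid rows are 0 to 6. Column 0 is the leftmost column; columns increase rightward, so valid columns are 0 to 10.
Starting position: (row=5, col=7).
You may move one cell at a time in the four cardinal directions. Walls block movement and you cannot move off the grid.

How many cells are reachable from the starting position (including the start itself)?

Answer: Reachable cells: 68

Derivation:
BFS flood-fill from (row=5, col=7):
  Distance 0: (row=5, col=7)
  Distance 1: (row=4, col=7), (row=5, col=6), (row=5, col=8), (row=6, col=7)
  Distance 2: (row=3, col=7), (row=4, col=6), (row=5, col=5), (row=5, col=9), (row=6, col=6), (row=6, col=8)
  Distance 3: (row=2, col=7), (row=3, col=6), (row=3, col=8), (row=4, col=5), (row=5, col=4), (row=5, col=10), (row=6, col=5), (row=6, col=9)
  Distance 4: (row=1, col=7), (row=2, col=6), (row=2, col=8), (row=3, col=5), (row=3, col=9), (row=4, col=4), (row=4, col=10), (row=5, col=3), (row=6, col=4), (row=6, col=10)
  Distance 5: (row=0, col=7), (row=1, col=6), (row=2, col=5), (row=2, col=9), (row=3, col=4), (row=3, col=10), (row=4, col=3), (row=6, col=3)
  Distance 6: (row=0, col=8), (row=1, col=5), (row=1, col=9), (row=2, col=4), (row=2, col=10), (row=4, col=2)
  Distance 7: (row=0, col=5), (row=0, col=9), (row=1, col=4), (row=1, col=10), (row=3, col=2), (row=4, col=1)
  Distance 8: (row=0, col=4), (row=0, col=10), (row=1, col=3), (row=2, col=2), (row=3, col=1), (row=4, col=0), (row=5, col=1)
  Distance 9: (row=0, col=3), (row=1, col=2), (row=2, col=1), (row=3, col=0), (row=5, col=0), (row=6, col=1)
  Distance 10: (row=0, col=2), (row=1, col=1), (row=2, col=0), (row=6, col=0)
  Distance 11: (row=0, col=1)
  Distance 12: (row=0, col=0)
Total reachable: 68 (grid has 68 open cells total)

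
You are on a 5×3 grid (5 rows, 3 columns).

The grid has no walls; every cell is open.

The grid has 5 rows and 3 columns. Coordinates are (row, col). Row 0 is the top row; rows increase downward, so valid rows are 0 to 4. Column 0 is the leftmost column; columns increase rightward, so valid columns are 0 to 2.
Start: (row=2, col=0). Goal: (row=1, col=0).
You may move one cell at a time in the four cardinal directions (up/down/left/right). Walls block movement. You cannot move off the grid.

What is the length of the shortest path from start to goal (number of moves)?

Answer: Shortest path length: 1

Derivation:
BFS from (row=2, col=0) until reaching (row=1, col=0):
  Distance 0: (row=2, col=0)
  Distance 1: (row=1, col=0), (row=2, col=1), (row=3, col=0)  <- goal reached here
One shortest path (1 moves): (row=2, col=0) -> (row=1, col=0)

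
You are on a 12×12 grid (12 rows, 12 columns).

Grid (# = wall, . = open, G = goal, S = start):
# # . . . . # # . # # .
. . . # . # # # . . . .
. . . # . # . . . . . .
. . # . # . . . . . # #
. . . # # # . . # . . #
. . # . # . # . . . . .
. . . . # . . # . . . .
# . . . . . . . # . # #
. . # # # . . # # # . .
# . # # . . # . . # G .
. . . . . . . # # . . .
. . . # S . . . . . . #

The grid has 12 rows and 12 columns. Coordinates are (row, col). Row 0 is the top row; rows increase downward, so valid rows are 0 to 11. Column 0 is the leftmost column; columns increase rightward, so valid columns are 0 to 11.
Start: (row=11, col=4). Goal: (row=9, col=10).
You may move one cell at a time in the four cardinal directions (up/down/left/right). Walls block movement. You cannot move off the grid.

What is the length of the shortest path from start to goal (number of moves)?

Answer: Shortest path length: 8

Derivation:
BFS from (row=11, col=4) until reaching (row=9, col=10):
  Distance 0: (row=11, col=4)
  Distance 1: (row=10, col=4), (row=11, col=5)
  Distance 2: (row=9, col=4), (row=10, col=3), (row=10, col=5), (row=11, col=6)
  Distance 3: (row=9, col=5), (row=10, col=2), (row=10, col=6), (row=11, col=7)
  Distance 4: (row=8, col=5), (row=10, col=1), (row=11, col=2), (row=11, col=8)
  Distance 5: (row=7, col=5), (row=8, col=6), (row=9, col=1), (row=10, col=0), (row=11, col=1), (row=11, col=9)
  Distance 6: (row=6, col=5), (row=7, col=4), (row=7, col=6), (row=8, col=1), (row=10, col=9), (row=11, col=0), (row=11, col=10)
  Distance 7: (row=5, col=5), (row=6, col=6), (row=7, col=1), (row=7, col=3), (row=7, col=7), (row=8, col=0), (row=10, col=10)
  Distance 8: (row=6, col=1), (row=6, col=3), (row=7, col=2), (row=9, col=10), (row=10, col=11)  <- goal reached here
One shortest path (8 moves): (row=11, col=4) -> (row=11, col=5) -> (row=11, col=6) -> (row=11, col=7) -> (row=11, col=8) -> (row=11, col=9) -> (row=11, col=10) -> (row=10, col=10) -> (row=9, col=10)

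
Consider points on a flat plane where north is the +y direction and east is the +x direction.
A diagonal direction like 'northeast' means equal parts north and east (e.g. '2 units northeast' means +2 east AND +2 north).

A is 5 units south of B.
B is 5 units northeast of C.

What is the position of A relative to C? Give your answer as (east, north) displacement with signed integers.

Answer: A is at (east=5, north=0) relative to C.

Derivation:
Place C at the origin (east=0, north=0).
  B is 5 units northeast of C: delta (east=+5, north=+5); B at (east=5, north=5).
  A is 5 units south of B: delta (east=+0, north=-5); A at (east=5, north=0).
Therefore A relative to C: (east=5, north=0).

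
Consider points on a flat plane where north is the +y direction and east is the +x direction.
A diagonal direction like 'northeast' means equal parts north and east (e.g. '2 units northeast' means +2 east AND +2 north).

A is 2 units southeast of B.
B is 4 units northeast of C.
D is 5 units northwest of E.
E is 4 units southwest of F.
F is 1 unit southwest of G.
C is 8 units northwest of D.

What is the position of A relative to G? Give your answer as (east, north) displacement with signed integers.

Answer: A is at (east=-12, north=10) relative to G.

Derivation:
Place G at the origin (east=0, north=0).
  F is 1 unit southwest of G: delta (east=-1, north=-1); F at (east=-1, north=-1).
  E is 4 units southwest of F: delta (east=-4, north=-4); E at (east=-5, north=-5).
  D is 5 units northwest of E: delta (east=-5, north=+5); D at (east=-10, north=0).
  C is 8 units northwest of D: delta (east=-8, north=+8); C at (east=-18, north=8).
  B is 4 units northeast of C: delta (east=+4, north=+4); B at (east=-14, north=12).
  A is 2 units southeast of B: delta (east=+2, north=-2); A at (east=-12, north=10).
Therefore A relative to G: (east=-12, north=10).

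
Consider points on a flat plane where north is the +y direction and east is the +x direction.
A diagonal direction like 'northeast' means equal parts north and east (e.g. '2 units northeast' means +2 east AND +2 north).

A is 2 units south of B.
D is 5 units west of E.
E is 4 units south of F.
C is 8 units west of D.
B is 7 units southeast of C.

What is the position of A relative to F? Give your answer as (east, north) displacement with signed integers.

Place F at the origin (east=0, north=0).
  E is 4 units south of F: delta (east=+0, north=-4); E at (east=0, north=-4).
  D is 5 units west of E: delta (east=-5, north=+0); D at (east=-5, north=-4).
  C is 8 units west of D: delta (east=-8, north=+0); C at (east=-13, north=-4).
  B is 7 units southeast of C: delta (east=+7, north=-7); B at (east=-6, north=-11).
  A is 2 units south of B: delta (east=+0, north=-2); A at (east=-6, north=-13).
Therefore A relative to F: (east=-6, north=-13).

Answer: A is at (east=-6, north=-13) relative to F.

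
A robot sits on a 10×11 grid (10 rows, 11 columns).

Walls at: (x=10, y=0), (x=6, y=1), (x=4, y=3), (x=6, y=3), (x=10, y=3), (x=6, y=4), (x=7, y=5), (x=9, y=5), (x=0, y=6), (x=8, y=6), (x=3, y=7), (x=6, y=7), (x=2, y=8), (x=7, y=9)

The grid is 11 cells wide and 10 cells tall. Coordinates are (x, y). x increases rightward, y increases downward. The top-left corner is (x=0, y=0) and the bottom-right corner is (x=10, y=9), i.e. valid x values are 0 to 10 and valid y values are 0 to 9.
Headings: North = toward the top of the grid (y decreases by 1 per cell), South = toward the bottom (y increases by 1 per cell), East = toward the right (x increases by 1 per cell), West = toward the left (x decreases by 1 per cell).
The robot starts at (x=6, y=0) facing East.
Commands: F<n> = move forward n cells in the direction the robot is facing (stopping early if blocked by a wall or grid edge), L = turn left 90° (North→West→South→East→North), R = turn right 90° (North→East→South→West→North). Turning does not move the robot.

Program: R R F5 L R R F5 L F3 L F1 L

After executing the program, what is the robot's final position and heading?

Answer: Final position: (x=0, y=1), facing East

Derivation:
Start: (x=6, y=0), facing East
  R: turn right, now facing South
  R: turn right, now facing West
  F5: move forward 5, now at (x=1, y=0)
  L: turn left, now facing South
  R: turn right, now facing West
  R: turn right, now facing North
  F5: move forward 0/5 (blocked), now at (x=1, y=0)
  L: turn left, now facing West
  F3: move forward 1/3 (blocked), now at (x=0, y=0)
  L: turn left, now facing South
  F1: move forward 1, now at (x=0, y=1)
  L: turn left, now facing East
Final: (x=0, y=1), facing East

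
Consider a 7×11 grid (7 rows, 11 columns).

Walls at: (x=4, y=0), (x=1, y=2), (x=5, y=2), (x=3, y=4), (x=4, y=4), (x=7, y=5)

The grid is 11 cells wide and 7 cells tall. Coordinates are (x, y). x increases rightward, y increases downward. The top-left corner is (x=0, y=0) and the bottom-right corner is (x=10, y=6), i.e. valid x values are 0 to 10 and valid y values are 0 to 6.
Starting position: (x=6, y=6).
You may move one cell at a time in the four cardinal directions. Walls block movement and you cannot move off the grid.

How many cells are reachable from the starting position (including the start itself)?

BFS flood-fill from (x=6, y=6):
  Distance 0: (x=6, y=6)
  Distance 1: (x=6, y=5), (x=5, y=6), (x=7, y=6)
  Distance 2: (x=6, y=4), (x=5, y=5), (x=4, y=6), (x=8, y=6)
  Distance 3: (x=6, y=3), (x=5, y=4), (x=7, y=4), (x=4, y=5), (x=8, y=5), (x=3, y=6), (x=9, y=6)
  Distance 4: (x=6, y=2), (x=5, y=3), (x=7, y=3), (x=8, y=4), (x=3, y=5), (x=9, y=5), (x=2, y=6), (x=10, y=6)
  Distance 5: (x=6, y=1), (x=7, y=2), (x=4, y=3), (x=8, y=3), (x=9, y=4), (x=2, y=5), (x=10, y=5), (x=1, y=6)
  Distance 6: (x=6, y=0), (x=5, y=1), (x=7, y=1), (x=4, y=2), (x=8, y=2), (x=3, y=3), (x=9, y=3), (x=2, y=4), (x=10, y=4), (x=1, y=5), (x=0, y=6)
  Distance 7: (x=5, y=0), (x=7, y=0), (x=4, y=1), (x=8, y=1), (x=3, y=2), (x=9, y=2), (x=2, y=3), (x=10, y=3), (x=1, y=4), (x=0, y=5)
  Distance 8: (x=8, y=0), (x=3, y=1), (x=9, y=1), (x=2, y=2), (x=10, y=2), (x=1, y=3), (x=0, y=4)
  Distance 9: (x=3, y=0), (x=9, y=0), (x=2, y=1), (x=10, y=1), (x=0, y=3)
  Distance 10: (x=2, y=0), (x=10, y=0), (x=1, y=1), (x=0, y=2)
  Distance 11: (x=1, y=0), (x=0, y=1)
  Distance 12: (x=0, y=0)
Total reachable: 71 (grid has 71 open cells total)

Answer: Reachable cells: 71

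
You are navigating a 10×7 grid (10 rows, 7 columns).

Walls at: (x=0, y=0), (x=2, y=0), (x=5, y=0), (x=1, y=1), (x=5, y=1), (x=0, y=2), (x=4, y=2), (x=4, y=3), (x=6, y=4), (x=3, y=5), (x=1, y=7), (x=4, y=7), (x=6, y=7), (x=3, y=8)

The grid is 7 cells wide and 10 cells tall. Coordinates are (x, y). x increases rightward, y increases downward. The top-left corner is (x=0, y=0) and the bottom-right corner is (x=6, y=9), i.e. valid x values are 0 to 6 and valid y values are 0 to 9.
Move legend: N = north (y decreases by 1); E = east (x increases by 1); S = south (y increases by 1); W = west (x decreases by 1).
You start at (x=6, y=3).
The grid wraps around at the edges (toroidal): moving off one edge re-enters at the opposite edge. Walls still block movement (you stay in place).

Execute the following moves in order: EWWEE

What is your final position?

Start: (x=6, y=3)
  E (east): (x=6, y=3) -> (x=0, y=3)
  W (west): (x=0, y=3) -> (x=6, y=3)
  W (west): (x=6, y=3) -> (x=5, y=3)
  E (east): (x=5, y=3) -> (x=6, y=3)
  E (east): (x=6, y=3) -> (x=0, y=3)
Final: (x=0, y=3)

Answer: Final position: (x=0, y=3)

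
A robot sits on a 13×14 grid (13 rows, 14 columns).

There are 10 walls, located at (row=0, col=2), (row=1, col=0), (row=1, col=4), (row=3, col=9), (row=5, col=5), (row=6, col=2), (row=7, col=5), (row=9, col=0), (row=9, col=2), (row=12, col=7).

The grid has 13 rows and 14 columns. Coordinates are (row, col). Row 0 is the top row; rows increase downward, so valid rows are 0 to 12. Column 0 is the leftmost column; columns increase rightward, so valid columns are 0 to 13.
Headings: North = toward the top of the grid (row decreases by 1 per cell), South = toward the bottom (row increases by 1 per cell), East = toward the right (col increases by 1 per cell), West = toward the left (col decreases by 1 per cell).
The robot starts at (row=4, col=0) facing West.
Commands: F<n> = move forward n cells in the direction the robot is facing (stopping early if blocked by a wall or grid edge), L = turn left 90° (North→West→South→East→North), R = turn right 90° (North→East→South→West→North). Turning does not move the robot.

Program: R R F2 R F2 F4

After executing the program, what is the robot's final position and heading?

Answer: Final position: (row=5, col=2), facing South

Derivation:
Start: (row=4, col=0), facing West
  R: turn right, now facing North
  R: turn right, now facing East
  F2: move forward 2, now at (row=4, col=2)
  R: turn right, now facing South
  F2: move forward 1/2 (blocked), now at (row=5, col=2)
  F4: move forward 0/4 (blocked), now at (row=5, col=2)
Final: (row=5, col=2), facing South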